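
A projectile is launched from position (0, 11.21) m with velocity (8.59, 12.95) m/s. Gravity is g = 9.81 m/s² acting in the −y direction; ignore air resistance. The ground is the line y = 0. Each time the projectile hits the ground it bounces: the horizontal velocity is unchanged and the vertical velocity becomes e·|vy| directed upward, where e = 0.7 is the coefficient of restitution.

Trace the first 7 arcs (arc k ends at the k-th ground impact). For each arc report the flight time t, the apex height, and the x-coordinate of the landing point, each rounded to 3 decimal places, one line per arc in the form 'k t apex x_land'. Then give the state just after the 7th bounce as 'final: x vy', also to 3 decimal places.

1 3.327 19.758 28.580
2 2.810 9.681 52.716
3 1.967 4.744 69.611
4 1.377 2.324 81.438
5 0.964 1.139 89.716
6 0.675 0.558 95.512
7 0.472 0.273 99.568
final: 99.568 1.621

Arc 1: start y=11.210, vy=12.950 → t=3.327, apex=19.758, x_land=28.580, impact vy=-19.689
  bounce: vy ← 0.7·19.689 = 13.782
Arc 2: start y=0.000, vy=13.782 → t=2.810, apex=9.681, x_land=52.716, impact vy=-13.782
  bounce: vy ← 0.7·13.782 = 9.647
Arc 3: start y=0.000, vy=9.647 → t=1.967, apex=4.744, x_land=69.611, impact vy=-9.647
  bounce: vy ← 0.7·9.647 = 6.753
Arc 4: start y=0.000, vy=6.753 → t=1.377, apex=2.324, x_land=81.438, impact vy=-6.753
  bounce: vy ← 0.7·6.753 = 4.727
Arc 5: start y=0.000, vy=4.727 → t=0.964, apex=1.139, x_land=89.716, impact vy=-4.727
  bounce: vy ← 0.7·4.727 = 3.309
Arc 6: start y=0.000, vy=3.309 → t=0.675, apex=0.558, x_land=95.512, impact vy=-3.309
  bounce: vy ← 0.7·3.309 = 2.316
Arc 7: start y=0.000, vy=2.316 → t=0.472, apex=0.273, x_land=99.568, impact vy=-2.316
  bounce: vy ← 0.7·2.316 = 1.621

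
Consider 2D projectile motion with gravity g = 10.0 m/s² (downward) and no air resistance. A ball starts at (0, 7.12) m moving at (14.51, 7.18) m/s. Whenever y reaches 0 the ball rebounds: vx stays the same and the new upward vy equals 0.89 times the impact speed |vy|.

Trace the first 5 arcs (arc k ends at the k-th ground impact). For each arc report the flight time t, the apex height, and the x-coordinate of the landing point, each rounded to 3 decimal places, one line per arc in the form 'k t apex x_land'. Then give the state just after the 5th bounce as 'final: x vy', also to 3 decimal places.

Arc 1: start y=7.120, vy=7.180 → t=2.111, apex=9.698, x_land=30.626, impact vy=-13.927
  bounce: vy ← 0.89·13.927 = 12.395
Arc 2: start y=0.000, vy=12.395 → t=2.479, apex=7.681, x_land=66.595, impact vy=-12.395
  bounce: vy ← 0.89·12.395 = 11.031
Arc 3: start y=0.000, vy=11.031 → t=2.206, apex=6.085, x_land=98.608, impact vy=-11.031
  bounce: vy ← 0.89·11.031 = 9.818
Arc 4: start y=0.000, vy=9.818 → t=1.964, apex=4.820, x_land=127.100, impact vy=-9.818
  bounce: vy ← 0.89·9.818 = 8.738
Arc 5: start y=0.000, vy=8.738 → t=1.748, apex=3.818, x_land=152.457, impact vy=-8.738
  bounce: vy ← 0.89·8.738 = 7.777

1 2.111 9.698 30.626
2 2.479 7.681 66.595
3 2.206 6.085 98.608
4 1.964 4.820 127.100
5 1.748 3.818 152.457
final: 152.457 7.777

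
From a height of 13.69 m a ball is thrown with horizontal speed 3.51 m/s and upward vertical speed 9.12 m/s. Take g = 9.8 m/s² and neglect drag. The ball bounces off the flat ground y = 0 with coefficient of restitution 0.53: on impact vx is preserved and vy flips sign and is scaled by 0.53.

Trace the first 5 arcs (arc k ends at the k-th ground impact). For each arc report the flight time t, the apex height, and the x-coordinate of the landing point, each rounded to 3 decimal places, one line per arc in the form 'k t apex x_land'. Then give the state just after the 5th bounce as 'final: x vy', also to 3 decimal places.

1 2.844 17.934 9.981
2 2.028 5.038 17.099
3 1.075 1.415 20.872
4 0.570 0.397 22.871
5 0.302 0.112 23.931
final: 23.931 0.784

Arc 1: start y=13.690, vy=9.120 → t=2.844, apex=17.934, x_land=9.981, impact vy=-18.748
  bounce: vy ← 0.53·18.748 = 9.937
Arc 2: start y=0.000, vy=9.937 → t=2.028, apex=5.038, x_land=17.099, impact vy=-9.937
  bounce: vy ← 0.53·9.937 = 5.266
Arc 3: start y=0.000, vy=5.266 → t=1.075, apex=1.415, x_land=20.872, impact vy=-5.266
  bounce: vy ← 0.53·5.266 = 2.791
Arc 4: start y=0.000, vy=2.791 → t=0.570, apex=0.397, x_land=22.871, impact vy=-2.791
  bounce: vy ← 0.53·2.791 = 1.479
Arc 5: start y=0.000, vy=1.479 → t=0.302, apex=0.112, x_land=23.931, impact vy=-1.479
  bounce: vy ← 0.53·1.479 = 0.784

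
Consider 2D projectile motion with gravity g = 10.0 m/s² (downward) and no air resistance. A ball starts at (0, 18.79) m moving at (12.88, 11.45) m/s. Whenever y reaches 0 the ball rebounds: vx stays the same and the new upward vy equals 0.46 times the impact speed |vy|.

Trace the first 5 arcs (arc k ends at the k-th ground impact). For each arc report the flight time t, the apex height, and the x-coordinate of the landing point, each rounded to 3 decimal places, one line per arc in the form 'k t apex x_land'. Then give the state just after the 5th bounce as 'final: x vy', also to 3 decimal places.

Arc 1: start y=18.790, vy=11.450 → t=3.396, apex=25.345, x_land=43.746, impact vy=-22.514
  bounce: vy ← 0.46·22.514 = 10.357
Arc 2: start y=0.000, vy=10.357 → t=2.071, apex=5.363, x_land=70.425, impact vy=-10.357
  bounce: vy ← 0.46·10.357 = 4.764
Arc 3: start y=0.000, vy=4.764 → t=0.953, apex=1.135, x_land=82.697, impact vy=-4.764
  bounce: vy ← 0.46·4.764 = 2.191
Arc 4: start y=0.000, vy=2.191 → t=0.438, apex=0.240, x_land=88.343, impact vy=-2.191
  bounce: vy ← 0.46·2.191 = 1.008
Arc 5: start y=0.000, vy=1.008 → t=0.202, apex=0.051, x_land=90.939, impact vy=-1.008
  bounce: vy ← 0.46·1.008 = 0.464

1 3.396 25.345 43.746
2 2.071 5.363 70.425
3 0.953 1.135 82.697
4 0.438 0.240 88.343
5 0.202 0.051 90.939
final: 90.939 0.464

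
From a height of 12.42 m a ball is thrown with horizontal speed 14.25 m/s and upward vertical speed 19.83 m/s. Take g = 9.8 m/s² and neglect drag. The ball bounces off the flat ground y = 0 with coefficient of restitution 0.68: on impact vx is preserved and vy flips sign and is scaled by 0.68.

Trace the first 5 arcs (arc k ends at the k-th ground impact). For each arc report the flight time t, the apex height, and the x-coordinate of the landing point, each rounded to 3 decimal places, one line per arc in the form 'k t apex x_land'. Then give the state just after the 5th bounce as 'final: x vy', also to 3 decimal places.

1 4.598 32.483 65.524
2 3.502 15.020 115.422
3 2.381 6.945 149.352
4 1.619 3.211 172.425
5 1.101 1.485 188.115
final: 188.115 3.669

Arc 1: start y=12.420, vy=19.830 → t=4.598, apex=32.483, x_land=65.524, impact vy=-25.232
  bounce: vy ← 0.68·25.232 = 17.158
Arc 2: start y=0.000, vy=17.158 → t=3.502, apex=15.020, x_land=115.422, impact vy=-17.158
  bounce: vy ← 0.68·17.158 = 11.667
Arc 3: start y=0.000, vy=11.667 → t=2.381, apex=6.945, x_land=149.352, impact vy=-11.667
  bounce: vy ← 0.68·11.667 = 7.934
Arc 4: start y=0.000, vy=7.934 → t=1.619, apex=3.211, x_land=172.425, impact vy=-7.934
  bounce: vy ← 0.68·7.934 = 5.395
Arc 5: start y=0.000, vy=5.395 → t=1.101, apex=1.485, x_land=188.115, impact vy=-5.395
  bounce: vy ← 0.68·5.395 = 3.669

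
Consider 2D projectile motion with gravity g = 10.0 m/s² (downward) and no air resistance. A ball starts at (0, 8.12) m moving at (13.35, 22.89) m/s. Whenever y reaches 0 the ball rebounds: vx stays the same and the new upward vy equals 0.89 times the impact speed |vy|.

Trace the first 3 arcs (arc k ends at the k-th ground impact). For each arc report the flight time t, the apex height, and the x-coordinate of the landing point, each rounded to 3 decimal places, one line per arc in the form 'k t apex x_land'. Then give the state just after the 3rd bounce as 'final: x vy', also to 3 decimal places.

1 4.909 34.318 65.533
2 4.663 27.183 127.788
3 4.150 21.532 183.195
final: 183.195 18.469

Arc 1: start y=8.120, vy=22.890 → t=4.909, apex=34.318, x_land=65.533, impact vy=-26.198
  bounce: vy ← 0.89·26.198 = 23.317
Arc 2: start y=0.000, vy=23.317 → t=4.663, apex=27.183, x_land=127.788, impact vy=-23.317
  bounce: vy ← 0.89·23.317 = 20.752
Arc 3: start y=0.000, vy=20.752 → t=4.150, apex=21.532, x_land=183.195, impact vy=-20.752
  bounce: vy ← 0.89·20.752 = 18.469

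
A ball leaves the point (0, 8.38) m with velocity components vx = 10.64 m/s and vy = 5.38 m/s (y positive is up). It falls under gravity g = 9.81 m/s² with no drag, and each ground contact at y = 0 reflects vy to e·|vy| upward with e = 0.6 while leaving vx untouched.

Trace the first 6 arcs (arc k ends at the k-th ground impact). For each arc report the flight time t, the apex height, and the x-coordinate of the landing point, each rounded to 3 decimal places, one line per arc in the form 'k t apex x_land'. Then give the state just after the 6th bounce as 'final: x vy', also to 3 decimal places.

1 1.966 9.855 20.917
2 1.701 3.548 39.015
3 1.021 1.277 49.874
4 0.612 0.460 56.390
5 0.367 0.166 60.299
6 0.220 0.060 62.644
final: 62.644 0.649

Arc 1: start y=8.380, vy=5.380 → t=1.966, apex=9.855, x_land=20.917, impact vy=-13.905
  bounce: vy ← 0.6·13.905 = 8.343
Arc 2: start y=0.000, vy=8.343 → t=1.701, apex=3.548, x_land=39.015, impact vy=-8.343
  bounce: vy ← 0.6·8.343 = 5.006
Arc 3: start y=0.000, vy=5.006 → t=1.021, apex=1.277, x_land=49.874, impact vy=-5.006
  bounce: vy ← 0.6·5.006 = 3.004
Arc 4: start y=0.000, vy=3.004 → t=0.612, apex=0.460, x_land=56.390, impact vy=-3.004
  bounce: vy ← 0.6·3.004 = 1.802
Arc 5: start y=0.000, vy=1.802 → t=0.367, apex=0.166, x_land=60.299, impact vy=-1.802
  bounce: vy ← 0.6·1.802 = 1.081
Arc 6: start y=0.000, vy=1.081 → t=0.220, apex=0.060, x_land=62.644, impact vy=-1.081
  bounce: vy ← 0.6·1.081 = 0.649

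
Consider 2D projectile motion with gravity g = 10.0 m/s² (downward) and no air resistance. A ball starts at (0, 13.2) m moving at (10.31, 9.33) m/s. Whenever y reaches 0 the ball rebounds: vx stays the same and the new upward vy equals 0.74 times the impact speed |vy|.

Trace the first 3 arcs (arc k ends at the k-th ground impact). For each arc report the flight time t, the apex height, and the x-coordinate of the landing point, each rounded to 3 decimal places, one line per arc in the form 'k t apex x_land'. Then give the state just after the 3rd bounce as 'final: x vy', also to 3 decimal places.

Arc 1: start y=13.200, vy=9.330 → t=2.807, apex=17.552, x_land=28.936, impact vy=-18.736
  bounce: vy ← 0.74·18.736 = 13.865
Arc 2: start y=0.000, vy=13.865 → t=2.773, apex=9.612, x_land=57.526, impact vy=-13.865
  bounce: vy ← 0.74·13.865 = 10.260
Arc 3: start y=0.000, vy=10.260 → t=2.052, apex=5.263, x_land=78.682, impact vy=-10.260
  bounce: vy ← 0.74·10.260 = 7.592

1 2.807 17.552 28.936
2 2.773 9.612 57.526
3 2.052 5.263 78.682
final: 78.682 7.592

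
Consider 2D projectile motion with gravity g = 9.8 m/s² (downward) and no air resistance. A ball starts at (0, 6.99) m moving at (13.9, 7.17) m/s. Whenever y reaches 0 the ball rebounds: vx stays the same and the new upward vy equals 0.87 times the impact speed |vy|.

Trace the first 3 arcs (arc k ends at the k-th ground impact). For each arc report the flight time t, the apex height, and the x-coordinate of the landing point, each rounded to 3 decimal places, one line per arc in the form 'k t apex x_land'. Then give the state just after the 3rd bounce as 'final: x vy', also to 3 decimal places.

Arc 1: start y=6.990, vy=7.170 → t=2.132, apex=9.613, x_land=29.639, impact vy=-13.726
  bounce: vy ← 0.87·13.726 = 11.942
Arc 2: start y=0.000, vy=11.942 → t=2.437, apex=7.276, x_land=63.515, impact vy=-11.942
  bounce: vy ← 0.87·11.942 = 10.389
Arc 3: start y=0.000, vy=10.389 → t=2.120, apex=5.507, x_land=92.987, impact vy=-10.389
  bounce: vy ← 0.87·10.389 = 9.039

1 2.132 9.613 29.639
2 2.437 7.276 63.515
3 2.120 5.507 92.987
final: 92.987 9.039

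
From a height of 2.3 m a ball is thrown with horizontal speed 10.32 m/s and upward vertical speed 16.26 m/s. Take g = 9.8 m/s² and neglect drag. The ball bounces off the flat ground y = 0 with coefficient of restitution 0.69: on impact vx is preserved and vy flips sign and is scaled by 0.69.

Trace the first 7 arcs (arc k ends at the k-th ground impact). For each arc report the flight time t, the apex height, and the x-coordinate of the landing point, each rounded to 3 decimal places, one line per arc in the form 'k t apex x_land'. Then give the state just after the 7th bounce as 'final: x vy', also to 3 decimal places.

1 3.454 15.789 35.648
2 2.477 7.517 61.213
3 1.709 3.579 78.852
4 1.179 1.704 91.024
5 0.814 0.811 99.422
6 0.562 0.386 105.217
7 0.387 0.184 109.215
final: 109.215 1.310

Arc 1: start y=2.300, vy=16.260 → t=3.454, apex=15.789, x_land=35.648, impact vy=-17.592
  bounce: vy ← 0.69·17.592 = 12.138
Arc 2: start y=0.000, vy=12.138 → t=2.477, apex=7.517, x_land=61.213, impact vy=-12.138
  bounce: vy ← 0.69·12.138 = 8.375
Arc 3: start y=0.000, vy=8.375 → t=1.709, apex=3.579, x_land=78.852, impact vy=-8.375
  bounce: vy ← 0.69·8.375 = 5.779
Arc 4: start y=0.000, vy=5.779 → t=1.179, apex=1.704, x_land=91.024, impact vy=-5.779
  bounce: vy ← 0.69·5.779 = 3.988
Arc 5: start y=0.000, vy=3.988 → t=0.814, apex=0.811, x_land=99.422, impact vy=-3.988
  bounce: vy ← 0.69·3.988 = 2.751
Arc 6: start y=0.000, vy=2.751 → t=0.562, apex=0.386, x_land=105.217, impact vy=-2.751
  bounce: vy ← 0.69·2.751 = 1.898
Arc 7: start y=0.000, vy=1.898 → t=0.387, apex=0.184, x_land=109.215, impact vy=-1.898
  bounce: vy ← 0.69·1.898 = 1.310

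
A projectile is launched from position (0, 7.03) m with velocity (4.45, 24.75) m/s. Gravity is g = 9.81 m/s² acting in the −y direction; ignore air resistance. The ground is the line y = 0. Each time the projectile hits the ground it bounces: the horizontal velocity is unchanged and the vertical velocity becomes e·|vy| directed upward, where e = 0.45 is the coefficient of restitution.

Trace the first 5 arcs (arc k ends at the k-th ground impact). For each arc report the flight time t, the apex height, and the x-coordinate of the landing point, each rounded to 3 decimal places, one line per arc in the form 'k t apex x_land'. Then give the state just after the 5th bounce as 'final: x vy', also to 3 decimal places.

Arc 1: start y=7.030, vy=24.750 → t=5.316, apex=38.251, x_land=23.654, impact vy=-27.395
  bounce: vy ← 0.45·27.395 = 12.328
Arc 2: start y=0.000, vy=12.328 → t=2.513, apex=7.746, x_land=34.838, impact vy=-12.328
  bounce: vy ← 0.45·12.328 = 5.548
Arc 3: start y=0.000, vy=5.548 → t=1.131, apex=1.569, x_land=39.871, impact vy=-5.548
  bounce: vy ← 0.45·5.548 = 2.496
Arc 4: start y=0.000, vy=2.496 → t=0.509, apex=0.318, x_land=42.136, impact vy=-2.496
  bounce: vy ← 0.45·2.496 = 1.123
Arc 5: start y=0.000, vy=1.123 → t=0.229, apex=0.064, x_land=43.155, impact vy=-1.123
  bounce: vy ← 0.45·1.123 = 0.506

1 5.316 38.251 23.654
2 2.513 7.746 34.838
3 1.131 1.569 39.871
4 0.509 0.318 42.136
5 0.229 0.064 43.155
final: 43.155 0.506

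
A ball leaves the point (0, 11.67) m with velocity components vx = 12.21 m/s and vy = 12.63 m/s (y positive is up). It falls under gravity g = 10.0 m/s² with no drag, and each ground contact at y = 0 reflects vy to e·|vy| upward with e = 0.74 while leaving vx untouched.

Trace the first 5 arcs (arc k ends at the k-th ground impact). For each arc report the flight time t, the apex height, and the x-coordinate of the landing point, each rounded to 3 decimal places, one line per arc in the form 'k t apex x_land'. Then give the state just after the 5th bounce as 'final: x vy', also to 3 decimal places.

Arc 1: start y=11.670, vy=12.630 → t=3.245, apex=19.646, x_land=39.624, impact vy=-19.822
  bounce: vy ← 0.74·19.822 = 14.668
Arc 2: start y=0.000, vy=14.668 → t=2.934, apex=10.758, x_land=75.444, impact vy=-14.668
  bounce: vy ← 0.74·14.668 = 10.855
Arc 3: start y=0.000, vy=10.855 → t=2.171, apex=5.891, x_land=101.951, impact vy=-10.855
  bounce: vy ← 0.74·10.855 = 8.032
Arc 4: start y=0.000, vy=8.032 → t=1.606, apex=3.226, x_land=121.566, impact vy=-8.032
  bounce: vy ← 0.74·8.032 = 5.944
Arc 5: start y=0.000, vy=5.944 → t=1.189, apex=1.767, x_land=136.081, impact vy=-5.944
  bounce: vy ← 0.74·5.944 = 4.399

1 3.245 19.646 39.624
2 2.934 10.758 75.444
3 2.171 5.891 101.951
4 1.606 3.226 121.566
5 1.189 1.767 136.081
final: 136.081 4.399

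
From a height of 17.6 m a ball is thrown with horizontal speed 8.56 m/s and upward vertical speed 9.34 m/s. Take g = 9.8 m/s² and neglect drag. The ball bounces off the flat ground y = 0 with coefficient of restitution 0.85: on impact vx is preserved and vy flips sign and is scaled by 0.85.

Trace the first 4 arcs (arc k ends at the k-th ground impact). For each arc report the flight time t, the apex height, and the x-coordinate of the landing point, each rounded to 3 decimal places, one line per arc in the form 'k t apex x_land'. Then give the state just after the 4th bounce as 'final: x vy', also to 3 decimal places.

Arc 1: start y=17.600, vy=9.340 → t=3.074, apex=22.051, x_land=26.317, impact vy=-20.789
  bounce: vy ← 0.85·20.789 = 17.671
Arc 2: start y=0.000, vy=17.671 → t=3.606, apex=15.932, x_land=57.187, impact vy=-17.671
  bounce: vy ← 0.85·17.671 = 15.020
Arc 3: start y=0.000, vy=15.020 → t=3.065, apex=11.511, x_land=83.427, impact vy=-15.020
  bounce: vy ← 0.85·15.020 = 12.767
Arc 4: start y=0.000, vy=12.767 → t=2.606, apex=8.316, x_land=105.730, impact vy=-12.767
  bounce: vy ← 0.85·12.767 = 10.852

1 3.074 22.051 26.317
2 3.606 15.932 57.187
3 3.065 11.511 83.427
4 2.606 8.316 105.730
final: 105.730 10.852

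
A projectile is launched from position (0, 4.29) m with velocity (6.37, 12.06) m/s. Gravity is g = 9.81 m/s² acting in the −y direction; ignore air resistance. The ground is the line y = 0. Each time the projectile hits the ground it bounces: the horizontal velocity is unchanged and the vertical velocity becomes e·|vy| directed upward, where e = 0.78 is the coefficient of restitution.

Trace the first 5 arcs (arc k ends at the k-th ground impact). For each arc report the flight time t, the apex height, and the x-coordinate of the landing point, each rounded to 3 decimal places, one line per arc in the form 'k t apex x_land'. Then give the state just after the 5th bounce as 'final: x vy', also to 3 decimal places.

Arc 1: start y=4.290, vy=12.060 → t=2.774, apex=11.703, x_land=17.670, impact vy=-15.153
  bounce: vy ← 0.78·15.153 = 11.819
Arc 2: start y=0.000, vy=11.819 → t=2.410, apex=7.120, x_land=33.020, impact vy=-11.819
  bounce: vy ← 0.78·11.819 = 9.219
Arc 3: start y=0.000, vy=9.219 → t=1.880, apex=4.332, x_land=44.992, impact vy=-9.219
  bounce: vy ← 0.78·9.219 = 7.191
Arc 4: start y=0.000, vy=7.191 → t=1.466, apex=2.636, x_land=54.331, impact vy=-7.191
  bounce: vy ← 0.78·7.191 = 5.609
Arc 5: start y=0.000, vy=5.609 → t=1.144, apex=1.603, x_land=61.615, impact vy=-5.609
  bounce: vy ← 0.78·5.609 = 4.375

1 2.774 11.703 17.670
2 2.410 7.120 33.020
3 1.880 4.332 44.992
4 1.466 2.636 54.331
5 1.144 1.603 61.615
final: 61.615 4.375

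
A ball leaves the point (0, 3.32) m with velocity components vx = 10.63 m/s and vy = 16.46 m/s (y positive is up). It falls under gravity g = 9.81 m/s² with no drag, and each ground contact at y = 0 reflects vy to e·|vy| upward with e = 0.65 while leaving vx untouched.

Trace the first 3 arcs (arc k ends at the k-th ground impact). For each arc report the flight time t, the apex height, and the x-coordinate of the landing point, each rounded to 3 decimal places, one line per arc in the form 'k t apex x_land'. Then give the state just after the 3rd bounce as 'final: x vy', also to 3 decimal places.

1 3.547 17.129 37.700
2 2.429 7.237 63.524
3 1.579 3.058 80.310
final: 80.310 5.034

Arc 1: start y=3.320, vy=16.460 → t=3.547, apex=17.129, x_land=37.700, impact vy=-18.332
  bounce: vy ← 0.65·18.332 = 11.916
Arc 2: start y=0.000, vy=11.916 → t=2.429, apex=7.237, x_land=63.524, impact vy=-11.916
  bounce: vy ← 0.65·11.916 = 7.745
Arc 3: start y=0.000, vy=7.745 → t=1.579, apex=3.058, x_land=80.310, impact vy=-7.745
  bounce: vy ← 0.65·7.745 = 5.034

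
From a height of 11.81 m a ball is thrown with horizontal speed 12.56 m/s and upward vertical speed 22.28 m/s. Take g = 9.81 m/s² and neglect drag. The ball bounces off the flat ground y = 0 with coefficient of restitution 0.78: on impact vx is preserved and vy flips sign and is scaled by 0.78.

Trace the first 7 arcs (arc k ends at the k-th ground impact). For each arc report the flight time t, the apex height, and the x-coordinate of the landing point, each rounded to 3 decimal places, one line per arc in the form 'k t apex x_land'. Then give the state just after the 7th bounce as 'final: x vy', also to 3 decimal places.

1 5.022 37.111 63.073
2 4.291 22.578 116.968
3 3.347 13.737 159.005
4 2.611 8.357 191.795
5 2.036 5.085 217.371
6 1.588 3.093 237.320
7 1.239 1.882 252.880
final: 252.880 4.740

Arc 1: start y=11.810, vy=22.280 → t=5.022, apex=37.111, x_land=63.073, impact vy=-26.984
  bounce: vy ← 0.78·26.984 = 21.047
Arc 2: start y=0.000, vy=21.047 → t=4.291, apex=22.578, x_land=116.968, impact vy=-21.047
  bounce: vy ← 0.78·21.047 = 16.417
Arc 3: start y=0.000, vy=16.417 → t=3.347, apex=13.737, x_land=159.005, impact vy=-16.417
  bounce: vy ← 0.78·16.417 = 12.805
Arc 4: start y=0.000, vy=12.805 → t=2.611, apex=8.357, x_land=191.795, impact vy=-12.805
  bounce: vy ← 0.78·12.805 = 9.988
Arc 5: start y=0.000, vy=9.988 → t=2.036, apex=5.085, x_land=217.371, impact vy=-9.988
  bounce: vy ← 0.78·9.988 = 7.791
Arc 6: start y=0.000, vy=7.791 → t=1.588, apex=3.093, x_land=237.320, impact vy=-7.791
  bounce: vy ← 0.78·7.791 = 6.077
Arc 7: start y=0.000, vy=6.077 → t=1.239, apex=1.882, x_land=252.880, impact vy=-6.077
  bounce: vy ← 0.78·6.077 = 4.740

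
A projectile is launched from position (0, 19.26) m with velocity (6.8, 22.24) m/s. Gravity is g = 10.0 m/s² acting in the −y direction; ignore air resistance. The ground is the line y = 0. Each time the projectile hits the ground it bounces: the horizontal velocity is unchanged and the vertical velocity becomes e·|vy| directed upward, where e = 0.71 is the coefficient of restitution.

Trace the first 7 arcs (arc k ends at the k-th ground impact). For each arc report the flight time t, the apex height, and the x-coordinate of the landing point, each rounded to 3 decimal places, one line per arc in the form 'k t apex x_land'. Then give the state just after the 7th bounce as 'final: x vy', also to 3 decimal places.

Arc 1: start y=19.260, vy=22.240 → t=5.190, apex=43.991, x_land=35.293, impact vy=-29.662
  bounce: vy ← 0.71·29.662 = 21.060
Arc 2: start y=0.000, vy=21.060 → t=4.212, apex=22.176, x_land=63.935, impact vy=-21.060
  bounce: vy ← 0.71·21.060 = 14.952
Arc 3: start y=0.000, vy=14.952 → t=2.990, apex=11.179, x_land=84.270, impact vy=-14.952
  bounce: vy ← 0.71·14.952 = 10.616
Arc 4: start y=0.000, vy=10.616 → t=2.123, apex=5.635, x_land=98.708, impact vy=-10.616
  bounce: vy ← 0.71·10.616 = 7.538
Arc 5: start y=0.000, vy=7.538 → t=1.508, apex=2.841, x_land=108.959, impact vy=-7.538
  bounce: vy ← 0.71·7.538 = 5.352
Arc 6: start y=0.000, vy=5.352 → t=1.070, apex=1.432, x_land=116.237, impact vy=-5.352
  bounce: vy ← 0.71·5.352 = 3.800
Arc 7: start y=0.000, vy=3.800 → t=0.760, apex=0.722, x_land=121.405, impact vy=-3.800
  bounce: vy ← 0.71·3.800 = 2.698

1 5.190 43.991 35.293
2 4.212 22.176 63.935
3 2.990 11.179 84.270
4 2.123 5.635 98.708
5 1.508 2.841 108.959
6 1.070 1.432 116.237
7 0.760 0.722 121.405
final: 121.405 2.698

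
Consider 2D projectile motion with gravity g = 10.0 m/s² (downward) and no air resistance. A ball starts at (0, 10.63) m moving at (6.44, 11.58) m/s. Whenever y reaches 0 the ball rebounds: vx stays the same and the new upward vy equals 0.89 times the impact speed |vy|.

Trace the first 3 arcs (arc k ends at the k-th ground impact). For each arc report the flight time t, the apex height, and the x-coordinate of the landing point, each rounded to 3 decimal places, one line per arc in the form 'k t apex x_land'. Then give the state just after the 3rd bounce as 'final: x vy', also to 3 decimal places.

1 3.020 17.335 19.449
2 3.314 13.731 40.793
3 2.950 10.876 59.789
final: 59.789 13.126

Arc 1: start y=10.630, vy=11.580 → t=3.020, apex=17.335, x_land=19.449, impact vy=-18.620
  bounce: vy ← 0.89·18.620 = 16.572
Arc 2: start y=0.000, vy=16.572 → t=3.314, apex=13.731, x_land=40.793, impact vy=-16.572
  bounce: vy ← 0.89·16.572 = 14.749
Arc 3: start y=0.000, vy=14.749 → t=2.950, apex=10.876, x_land=59.789, impact vy=-14.749
  bounce: vy ← 0.89·14.749 = 13.126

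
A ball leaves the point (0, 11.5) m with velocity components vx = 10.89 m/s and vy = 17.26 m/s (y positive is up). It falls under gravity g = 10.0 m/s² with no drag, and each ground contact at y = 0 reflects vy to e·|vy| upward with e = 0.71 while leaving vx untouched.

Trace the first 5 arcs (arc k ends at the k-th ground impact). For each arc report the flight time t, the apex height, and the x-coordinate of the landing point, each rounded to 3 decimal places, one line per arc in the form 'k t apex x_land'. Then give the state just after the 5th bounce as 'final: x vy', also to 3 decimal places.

Arc 1: start y=11.500, vy=17.260 → t=4.024, apex=26.395, x_land=43.817, impact vy=-22.976
  bounce: vy ← 0.71·22.976 = 16.313
Arc 2: start y=0.000, vy=16.313 → t=3.263, apex=13.306, x_land=79.347, impact vy=-16.313
  bounce: vy ← 0.71·16.313 = 11.582
Arc 3: start y=0.000, vy=11.582 → t=2.316, apex=6.708, x_land=104.574, impact vy=-11.582
  bounce: vy ← 0.71·11.582 = 8.223
Arc 4: start y=0.000, vy=8.223 → t=1.645, apex=3.381, x_land=122.484, impact vy=-8.223
  bounce: vy ← 0.71·8.223 = 5.839
Arc 5: start y=0.000, vy=5.839 → t=1.168, apex=1.704, x_land=135.201, impact vy=-5.839
  bounce: vy ← 0.71·5.839 = 4.145

1 4.024 26.395 43.817
2 3.263 13.306 79.347
3 2.316 6.708 104.574
4 1.645 3.381 122.484
5 1.168 1.704 135.201
final: 135.201 4.145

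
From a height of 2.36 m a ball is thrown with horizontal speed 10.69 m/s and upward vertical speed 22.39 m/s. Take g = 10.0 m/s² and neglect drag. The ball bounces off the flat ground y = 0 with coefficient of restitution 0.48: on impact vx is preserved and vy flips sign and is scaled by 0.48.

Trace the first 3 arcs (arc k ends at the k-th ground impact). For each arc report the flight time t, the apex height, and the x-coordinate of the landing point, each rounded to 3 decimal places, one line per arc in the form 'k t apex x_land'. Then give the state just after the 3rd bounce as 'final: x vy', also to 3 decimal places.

Arc 1: start y=2.360, vy=22.390 → t=4.581, apex=27.426, x_land=48.971, impact vy=-23.420
  bounce: vy ← 0.48·23.420 = 11.242
Arc 2: start y=0.000, vy=11.242 → t=2.248, apex=6.319, x_land=73.006, impact vy=-11.242
  bounce: vy ← 0.48·11.242 = 5.396
Arc 3: start y=0.000, vy=5.396 → t=1.079, apex=1.456, x_land=84.543, impact vy=-5.396
  bounce: vy ← 0.48·5.396 = 2.590

1 4.581 27.426 48.971
2 2.248 6.319 73.006
3 1.079 1.456 84.543
final: 84.543 2.590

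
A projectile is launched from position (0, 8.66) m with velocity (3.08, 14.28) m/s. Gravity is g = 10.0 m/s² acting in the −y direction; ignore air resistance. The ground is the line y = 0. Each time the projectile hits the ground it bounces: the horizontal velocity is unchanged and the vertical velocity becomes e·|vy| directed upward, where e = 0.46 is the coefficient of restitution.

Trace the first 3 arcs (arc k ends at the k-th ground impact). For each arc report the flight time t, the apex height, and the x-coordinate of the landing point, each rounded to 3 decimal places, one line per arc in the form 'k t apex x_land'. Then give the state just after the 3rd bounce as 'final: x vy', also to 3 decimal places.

1 3.370 18.856 10.379
2 1.787 3.990 15.882
3 0.822 0.844 18.413
final: 18.413 1.890

Arc 1: start y=8.660, vy=14.280 → t=3.370, apex=18.856, x_land=10.379, impact vy=-19.420
  bounce: vy ← 0.46·19.420 = 8.933
Arc 2: start y=0.000, vy=8.933 → t=1.787, apex=3.990, x_land=15.882, impact vy=-8.933
  bounce: vy ← 0.46·8.933 = 4.109
Arc 3: start y=0.000, vy=4.109 → t=0.822, apex=0.844, x_land=18.413, impact vy=-4.109
  bounce: vy ← 0.46·4.109 = 1.890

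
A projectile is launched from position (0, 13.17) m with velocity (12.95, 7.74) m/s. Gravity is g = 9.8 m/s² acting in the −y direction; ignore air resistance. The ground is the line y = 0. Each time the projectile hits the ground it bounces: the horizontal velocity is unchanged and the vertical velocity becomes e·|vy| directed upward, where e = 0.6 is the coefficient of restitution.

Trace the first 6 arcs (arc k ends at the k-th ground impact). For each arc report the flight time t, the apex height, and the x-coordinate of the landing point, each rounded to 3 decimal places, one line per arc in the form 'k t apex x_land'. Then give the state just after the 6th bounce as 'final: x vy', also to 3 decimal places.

1 2.610 16.227 33.794
2 2.184 5.842 62.073
3 1.310 2.103 79.040
4 0.786 0.757 89.221
5 0.472 0.273 95.329
6 0.283 0.098 98.994
final: 98.994 0.832

Arc 1: start y=13.170, vy=7.740 → t=2.610, apex=16.227, x_land=33.794, impact vy=-17.834
  bounce: vy ← 0.6·17.834 = 10.700
Arc 2: start y=0.000, vy=10.700 → t=2.184, apex=5.842, x_land=62.073, impact vy=-10.700
  bounce: vy ← 0.6·10.700 = 6.420
Arc 3: start y=0.000, vy=6.420 → t=1.310, apex=2.103, x_land=79.040, impact vy=-6.420
  bounce: vy ← 0.6·6.420 = 3.852
Arc 4: start y=0.000, vy=3.852 → t=0.786, apex=0.757, x_land=89.221, impact vy=-3.852
  bounce: vy ← 0.6·3.852 = 2.311
Arc 5: start y=0.000, vy=2.311 → t=0.472, apex=0.273, x_land=95.329, impact vy=-2.311
  bounce: vy ← 0.6·2.311 = 1.387
Arc 6: start y=0.000, vy=1.387 → t=0.283, apex=0.098, x_land=98.994, impact vy=-1.387
  bounce: vy ← 0.6·1.387 = 0.832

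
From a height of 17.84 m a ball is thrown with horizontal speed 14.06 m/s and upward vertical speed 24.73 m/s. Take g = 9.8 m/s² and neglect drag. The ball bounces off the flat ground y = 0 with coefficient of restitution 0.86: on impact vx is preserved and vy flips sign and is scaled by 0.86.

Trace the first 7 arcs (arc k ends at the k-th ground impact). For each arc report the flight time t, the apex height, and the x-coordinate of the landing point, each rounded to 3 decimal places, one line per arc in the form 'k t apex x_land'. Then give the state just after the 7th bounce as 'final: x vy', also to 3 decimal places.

Arc 1: start y=17.840, vy=24.730 → t=5.687, apex=49.043, x_land=79.961, impact vy=-31.004
  bounce: vy ← 0.86·31.004 = 26.663
Arc 2: start y=0.000, vy=26.663 → t=5.441, apex=36.272, x_land=156.468, impact vy=-26.663
  bounce: vy ← 0.86·26.663 = 22.930
Arc 3: start y=0.000, vy=22.930 → t=4.680, apex=26.827, x_land=222.265, impact vy=-22.930
  bounce: vy ← 0.86·22.930 = 19.720
Arc 4: start y=0.000, vy=19.720 → t=4.025, apex=19.841, x_land=278.849, impact vy=-19.720
  bounce: vy ← 0.86·19.720 = 16.959
Arc 5: start y=0.000, vy=16.959 → t=3.461, apex=14.674, x_land=327.512, impact vy=-16.959
  bounce: vy ← 0.86·16.959 = 14.585
Arc 6: start y=0.000, vy=14.585 → t=2.977, apex=10.853, x_land=369.362, impact vy=-14.585
  bounce: vy ← 0.86·14.585 = 12.543
Arc 7: start y=0.000, vy=12.543 → t=2.560, apex=8.027, x_land=405.354, impact vy=-12.543
  bounce: vy ← 0.86·12.543 = 10.787

1 5.687 49.043 79.961
2 5.441 36.272 156.468
3 4.680 26.827 222.265
4 4.025 19.841 278.849
5 3.461 14.674 327.512
6 2.977 10.853 369.362
7 2.560 8.027 405.354
final: 405.354 10.787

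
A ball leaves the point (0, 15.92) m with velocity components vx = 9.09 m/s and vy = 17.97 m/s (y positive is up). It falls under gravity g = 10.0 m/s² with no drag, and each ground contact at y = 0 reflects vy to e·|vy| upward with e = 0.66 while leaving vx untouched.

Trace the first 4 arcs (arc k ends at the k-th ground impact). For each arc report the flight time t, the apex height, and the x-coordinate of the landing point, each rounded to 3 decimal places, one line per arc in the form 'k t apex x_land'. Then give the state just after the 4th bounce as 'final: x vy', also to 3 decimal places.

Arc 1: start y=15.920, vy=17.970 → t=4.329, apex=32.066, x_land=39.355, impact vy=-25.324
  bounce: vy ← 0.66·25.324 = 16.714
Arc 2: start y=0.000, vy=16.714 → t=3.343, apex=13.968, x_land=69.741, impact vy=-16.714
  bounce: vy ← 0.66·16.714 = 11.031
Arc 3: start y=0.000, vy=11.031 → t=2.206, apex=6.084, x_land=89.796, impact vy=-11.031
  bounce: vy ← 0.66·11.031 = 7.281
Arc 4: start y=0.000, vy=7.281 → t=1.456, apex=2.650, x_land=103.032, impact vy=-7.281
  bounce: vy ← 0.66·7.281 = 4.805

1 4.329 32.066 39.355
2 3.343 13.968 69.741
3 2.206 6.084 89.796
4 1.456 2.650 103.032
final: 103.032 4.805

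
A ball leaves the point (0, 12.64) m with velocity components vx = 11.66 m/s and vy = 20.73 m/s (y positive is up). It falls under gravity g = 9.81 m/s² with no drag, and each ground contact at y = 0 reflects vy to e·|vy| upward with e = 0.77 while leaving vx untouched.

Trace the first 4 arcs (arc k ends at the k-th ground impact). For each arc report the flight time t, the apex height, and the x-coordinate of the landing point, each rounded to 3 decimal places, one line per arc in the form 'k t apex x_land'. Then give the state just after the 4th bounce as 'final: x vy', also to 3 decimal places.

Arc 1: start y=12.640, vy=20.730 → t=4.767, apex=34.543, x_land=55.582, impact vy=-26.033
  bounce: vy ← 0.77·26.033 = 20.046
Arc 2: start y=0.000, vy=20.046 → t=4.087, apex=20.480, x_land=103.234, impact vy=-20.046
  bounce: vy ← 0.77·20.046 = 15.435
Arc 3: start y=0.000, vy=15.435 → t=3.147, apex=12.143, x_land=139.926, impact vy=-15.435
  bounce: vy ← 0.77·15.435 = 11.885
Arc 4: start y=0.000, vy=11.885 → t=2.423, apex=7.199, x_land=168.178, impact vy=-11.885
  bounce: vy ← 0.77·11.885 = 9.151

1 4.767 34.543 55.582
2 4.087 20.480 103.234
3 3.147 12.143 139.926
4 2.423 7.199 168.178
final: 168.178 9.151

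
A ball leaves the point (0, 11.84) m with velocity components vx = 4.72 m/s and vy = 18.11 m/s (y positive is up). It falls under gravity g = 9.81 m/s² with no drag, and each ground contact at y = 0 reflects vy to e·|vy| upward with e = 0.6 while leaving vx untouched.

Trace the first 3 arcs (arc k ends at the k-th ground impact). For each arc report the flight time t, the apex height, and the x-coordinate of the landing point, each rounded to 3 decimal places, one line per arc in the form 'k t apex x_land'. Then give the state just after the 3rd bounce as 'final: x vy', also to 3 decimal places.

1 4.259 28.556 20.102
2 2.895 10.280 33.769
3 1.737 3.701 41.968
final: 41.968 5.113

Arc 1: start y=11.840, vy=18.110 → t=4.259, apex=28.556, x_land=20.102, impact vy=-23.670
  bounce: vy ← 0.6·23.670 = 14.202
Arc 2: start y=0.000, vy=14.202 → t=2.895, apex=10.280, x_land=33.769, impact vy=-14.202
  bounce: vy ← 0.6·14.202 = 8.521
Arc 3: start y=0.000, vy=8.521 → t=1.737, apex=3.701, x_land=41.968, impact vy=-8.521
  bounce: vy ← 0.6·8.521 = 5.113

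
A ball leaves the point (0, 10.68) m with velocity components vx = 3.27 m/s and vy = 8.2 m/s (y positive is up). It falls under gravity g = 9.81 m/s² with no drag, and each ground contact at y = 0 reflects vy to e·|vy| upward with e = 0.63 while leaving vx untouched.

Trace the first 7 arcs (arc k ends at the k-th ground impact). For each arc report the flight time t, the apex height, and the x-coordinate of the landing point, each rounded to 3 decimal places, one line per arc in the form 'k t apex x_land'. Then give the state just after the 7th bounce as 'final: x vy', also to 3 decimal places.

Arc 1: start y=10.680, vy=8.200 → t=2.532, apex=14.107, x_land=8.279, impact vy=-16.637
  bounce: vy ← 0.63·16.637 = 10.481
Arc 2: start y=0.000, vy=10.481 → t=2.137, apex=5.599, x_land=15.266, impact vy=-10.481
  bounce: vy ← 0.63·10.481 = 6.603
Arc 3: start y=0.000, vy=6.603 → t=1.346, apex=2.222, x_land=19.668, impact vy=-6.603
  bounce: vy ← 0.63·6.603 = 4.160
Arc 4: start y=0.000, vy=4.160 → t=0.848, apex=0.882, x_land=22.442, impact vy=-4.160
  bounce: vy ← 0.63·4.160 = 2.621
Arc 5: start y=0.000, vy=2.621 → t=0.534, apex=0.350, x_land=24.189, impact vy=-2.621
  bounce: vy ← 0.63·2.621 = 1.651
Arc 6: start y=0.000, vy=1.651 → t=0.337, apex=0.139, x_land=25.290, impact vy=-1.651
  bounce: vy ← 0.63·1.651 = 1.040
Arc 7: start y=0.000, vy=1.040 → t=0.212, apex=0.055, x_land=25.983, impact vy=-1.040
  bounce: vy ← 0.63·1.040 = 0.655

1 2.532 14.107 8.279
2 2.137 5.599 15.266
3 1.346 2.222 19.668
4 0.848 0.882 22.442
5 0.534 0.350 24.189
6 0.337 0.139 25.290
7 0.212 0.055 25.983
final: 25.983 0.655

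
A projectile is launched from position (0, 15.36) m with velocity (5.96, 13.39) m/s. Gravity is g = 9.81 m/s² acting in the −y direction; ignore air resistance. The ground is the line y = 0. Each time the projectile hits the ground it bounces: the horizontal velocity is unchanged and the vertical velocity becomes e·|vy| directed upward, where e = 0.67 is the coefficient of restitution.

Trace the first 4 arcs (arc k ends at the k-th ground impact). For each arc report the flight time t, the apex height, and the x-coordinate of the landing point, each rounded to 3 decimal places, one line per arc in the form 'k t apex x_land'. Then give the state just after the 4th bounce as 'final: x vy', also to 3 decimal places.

Arc 1: start y=15.360, vy=13.390 → t=3.600, apex=24.498, x_land=21.455, impact vy=-21.924
  bounce: vy ← 0.67·21.924 = 14.689
Arc 2: start y=0.000, vy=14.689 → t=2.995, apex=10.997, x_land=39.303, impact vy=-14.689
  bounce: vy ← 0.67·14.689 = 9.842
Arc 3: start y=0.000, vy=9.842 → t=2.006, apex=4.937, x_land=51.261, impact vy=-9.842
  bounce: vy ← 0.67·9.842 = 6.594
Arc 4: start y=0.000, vy=6.594 → t=1.344, apex=2.216, x_land=59.274, impact vy=-6.594
  bounce: vy ← 0.67·6.594 = 4.418

1 3.600 24.498 21.455
2 2.995 10.997 39.303
3 2.006 4.937 51.261
4 1.344 2.216 59.274
final: 59.274 4.418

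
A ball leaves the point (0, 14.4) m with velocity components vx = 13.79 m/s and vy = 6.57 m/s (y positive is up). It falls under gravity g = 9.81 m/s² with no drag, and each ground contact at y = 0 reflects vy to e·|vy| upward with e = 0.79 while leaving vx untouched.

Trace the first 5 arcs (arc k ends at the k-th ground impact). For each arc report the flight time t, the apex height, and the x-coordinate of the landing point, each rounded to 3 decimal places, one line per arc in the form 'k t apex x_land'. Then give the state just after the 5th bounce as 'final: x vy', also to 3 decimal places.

Arc 1: start y=14.400, vy=6.570 → t=2.509, apex=16.600, x_land=34.604, impact vy=-18.047
  bounce: vy ← 0.79·18.047 = 14.257
Arc 2: start y=0.000, vy=14.257 → t=2.907, apex=10.360, x_land=74.687, impact vy=-14.257
  bounce: vy ← 0.79·14.257 = 11.263
Arc 3: start y=0.000, vy=11.263 → t=2.296, apex=6.466, x_land=106.352, impact vy=-11.263
  bounce: vy ← 0.79·11.263 = 8.898
Arc 4: start y=0.000, vy=8.898 → t=1.814, apex=4.035, x_land=131.368, impact vy=-8.898
  bounce: vy ← 0.79·8.898 = 7.029
Arc 5: start y=0.000, vy=7.029 → t=1.433, apex=2.518, x_land=151.130, impact vy=-7.029
  bounce: vy ← 0.79·7.029 = 5.553

1 2.509 16.600 34.604
2 2.907 10.360 74.687
3 2.296 6.466 106.352
4 1.814 4.035 131.368
5 1.433 2.518 151.130
final: 151.130 5.553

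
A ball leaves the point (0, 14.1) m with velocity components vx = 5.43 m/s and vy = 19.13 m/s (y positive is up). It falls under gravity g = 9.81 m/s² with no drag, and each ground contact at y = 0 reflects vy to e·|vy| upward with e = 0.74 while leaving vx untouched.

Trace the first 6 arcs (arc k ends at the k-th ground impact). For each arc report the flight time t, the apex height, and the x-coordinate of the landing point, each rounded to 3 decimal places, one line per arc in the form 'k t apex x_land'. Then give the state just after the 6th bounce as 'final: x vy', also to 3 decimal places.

1 4.534 32.752 24.620
2 3.824 17.935 45.387
3 2.830 9.821 60.754
4 2.094 5.378 72.126
5 1.550 2.945 80.541
6 1.147 1.613 86.768
final: 86.768 4.163

Arc 1: start y=14.100, vy=19.130 → t=4.534, apex=32.752, x_land=24.620, impact vy=-25.350
  bounce: vy ← 0.74·25.350 = 18.759
Arc 2: start y=0.000, vy=18.759 → t=3.824, apex=17.935, x_land=45.387, impact vy=-18.759
  bounce: vy ← 0.74·18.759 = 13.881
Arc 3: start y=0.000, vy=13.881 → t=2.830, apex=9.821, x_land=60.754, impact vy=-13.881
  bounce: vy ← 0.74·13.881 = 10.272
Arc 4: start y=0.000, vy=10.272 → t=2.094, apex=5.378, x_land=72.126, impact vy=-10.272
  bounce: vy ← 0.74·10.272 = 7.601
Arc 5: start y=0.000, vy=7.601 → t=1.550, apex=2.945, x_land=80.541, impact vy=-7.601
  bounce: vy ← 0.74·7.601 = 5.625
Arc 6: start y=0.000, vy=5.625 → t=1.147, apex=1.613, x_land=86.768, impact vy=-5.625
  bounce: vy ← 0.74·5.625 = 4.163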